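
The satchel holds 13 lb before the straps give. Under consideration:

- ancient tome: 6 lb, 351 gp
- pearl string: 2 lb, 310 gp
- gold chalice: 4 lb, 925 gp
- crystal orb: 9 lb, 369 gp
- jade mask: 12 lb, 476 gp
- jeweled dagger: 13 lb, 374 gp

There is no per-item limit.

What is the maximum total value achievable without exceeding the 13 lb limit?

2775

Ranking by ratio (value/lb): gold chalice 231.25, pearl string 155.00, ancient tome 58.50, crystal orb 41.00.
Taking 3×gold chalice: 12 lb used, 2775 in value.
Every other selection either busts 13 lb or fails to beat 2775.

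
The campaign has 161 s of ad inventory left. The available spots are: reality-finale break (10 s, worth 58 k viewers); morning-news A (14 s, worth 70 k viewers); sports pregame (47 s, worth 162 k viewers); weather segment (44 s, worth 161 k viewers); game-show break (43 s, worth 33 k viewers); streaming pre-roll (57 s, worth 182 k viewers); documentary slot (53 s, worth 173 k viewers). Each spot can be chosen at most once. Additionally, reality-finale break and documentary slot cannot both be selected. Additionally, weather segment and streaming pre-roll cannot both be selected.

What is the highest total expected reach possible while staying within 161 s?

566

Density check — reality-finale break 5.80, morning-news A 5.00, weather segment 3.66 are the best per s.
The ratio heuristic lands on reality-finale break + morning-news A + sports pregame + weather segment + game-show break (484) but leaves 3 s idle.
The 53 s tied up in reality-finale break and game-show break is better spent on documentary slot — total rises to 566 (158 s).
Every other selection either busts 161 s or breaks a pairing rule or fails to beat 566.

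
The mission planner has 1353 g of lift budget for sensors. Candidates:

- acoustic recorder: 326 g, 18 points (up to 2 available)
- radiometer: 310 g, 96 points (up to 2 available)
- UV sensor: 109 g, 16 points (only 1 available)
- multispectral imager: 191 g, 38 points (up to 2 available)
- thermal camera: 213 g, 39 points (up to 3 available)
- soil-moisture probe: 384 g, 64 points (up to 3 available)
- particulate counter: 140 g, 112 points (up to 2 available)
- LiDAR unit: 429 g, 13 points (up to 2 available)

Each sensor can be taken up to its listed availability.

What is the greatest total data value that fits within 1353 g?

The ratio heuristic lands on 2×radiometer + 2×multispectral imager + 2×particulate counter (492) but leaves 71 g idle.
The 382 g tied up in 2×multispectral imager is better spent on 2×thermal camera — total rises to 494 (1326 g).

494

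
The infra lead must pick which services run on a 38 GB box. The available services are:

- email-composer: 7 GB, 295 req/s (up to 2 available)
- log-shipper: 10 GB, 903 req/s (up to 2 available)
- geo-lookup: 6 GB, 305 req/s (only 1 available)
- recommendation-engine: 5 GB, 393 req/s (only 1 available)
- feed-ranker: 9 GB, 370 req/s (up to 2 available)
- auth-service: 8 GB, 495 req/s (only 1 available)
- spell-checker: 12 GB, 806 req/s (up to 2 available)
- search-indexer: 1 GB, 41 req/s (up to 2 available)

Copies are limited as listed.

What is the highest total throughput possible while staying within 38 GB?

3046

Ranking by ratio (throughput/GB): log-shipper 90.30, recommendation-engine 78.60, spell-checker 67.17.
The ratio ordering already packs tightly: 2×log-shipper + recommendation-engine + spell-checker + search-indexer, 38 GB, 3046.
Every other selection either busts 38 GB or exceeds an availability limit or fails to beat 3046.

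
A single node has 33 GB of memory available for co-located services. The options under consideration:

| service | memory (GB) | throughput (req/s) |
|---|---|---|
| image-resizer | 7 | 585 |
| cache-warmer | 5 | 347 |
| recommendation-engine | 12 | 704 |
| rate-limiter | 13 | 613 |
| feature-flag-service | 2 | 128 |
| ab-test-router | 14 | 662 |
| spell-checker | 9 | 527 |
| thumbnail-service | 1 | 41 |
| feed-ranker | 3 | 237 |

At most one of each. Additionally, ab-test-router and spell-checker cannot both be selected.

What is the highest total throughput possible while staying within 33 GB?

2181

A density-first pass picks image-resizer + cache-warmer + recommendation-engine + feature-flag-service + thumbnail-service + feed-ranker — 2042 at 30 GB.
Dropping cache-warmer and thumbnail-service frees 6 GB; slotting in spell-checker (9 GB) lifts the total to 2181 at 33 GB.
Nothing else feasible within 33 GB beats 2181.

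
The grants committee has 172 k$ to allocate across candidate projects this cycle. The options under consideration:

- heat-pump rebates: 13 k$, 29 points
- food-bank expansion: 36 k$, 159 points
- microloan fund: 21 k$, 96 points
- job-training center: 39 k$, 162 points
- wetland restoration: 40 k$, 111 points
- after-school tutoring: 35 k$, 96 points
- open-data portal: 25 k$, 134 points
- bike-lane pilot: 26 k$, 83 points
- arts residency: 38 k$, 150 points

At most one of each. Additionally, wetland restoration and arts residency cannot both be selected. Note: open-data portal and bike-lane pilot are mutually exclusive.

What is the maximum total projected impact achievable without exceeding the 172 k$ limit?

730

Heat-pump rebates + food-bank expansion + microloan fund + job-training center + open-data portal + arts residency uses 172 of the 172 k$ and totals 730.
No other feasible combination exceeds 730.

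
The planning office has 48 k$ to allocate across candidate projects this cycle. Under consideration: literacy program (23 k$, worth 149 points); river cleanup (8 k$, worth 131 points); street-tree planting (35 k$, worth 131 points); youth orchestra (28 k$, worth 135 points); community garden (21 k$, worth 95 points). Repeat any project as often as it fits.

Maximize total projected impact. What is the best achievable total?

786

Ranking by ratio (projected impact/k$): river cleanup 16.38, literacy program 6.48, youth orchestra 4.82.
The ratio ordering already packs tightly: 6×river cleanup, 48 k$, 786.
That's the maximum — no swap from here does better than 786.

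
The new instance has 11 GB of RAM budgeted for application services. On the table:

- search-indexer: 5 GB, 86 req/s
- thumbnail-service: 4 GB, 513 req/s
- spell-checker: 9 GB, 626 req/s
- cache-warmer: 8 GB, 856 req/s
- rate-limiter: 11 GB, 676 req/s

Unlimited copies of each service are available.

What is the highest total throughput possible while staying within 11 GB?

1026

Taking 2×thumbnail-service: 8 GB used, 1026 in throughput.
Nothing else within 11 GB beats 1026.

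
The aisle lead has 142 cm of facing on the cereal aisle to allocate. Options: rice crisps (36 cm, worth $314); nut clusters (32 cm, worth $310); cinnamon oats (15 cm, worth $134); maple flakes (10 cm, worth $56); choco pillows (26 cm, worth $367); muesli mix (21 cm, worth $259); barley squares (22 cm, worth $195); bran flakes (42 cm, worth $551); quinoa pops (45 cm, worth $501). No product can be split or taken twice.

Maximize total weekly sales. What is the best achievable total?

Density check — choco pillows 14.12, bran flakes 13.12, muesli mix 12.33, quinoa pops 11.13 are the best per cm.
The ratio ordering already packs tightly: choco pillows + muesli mix + bran flakes + quinoa pops, 134 cm, 1678.

1678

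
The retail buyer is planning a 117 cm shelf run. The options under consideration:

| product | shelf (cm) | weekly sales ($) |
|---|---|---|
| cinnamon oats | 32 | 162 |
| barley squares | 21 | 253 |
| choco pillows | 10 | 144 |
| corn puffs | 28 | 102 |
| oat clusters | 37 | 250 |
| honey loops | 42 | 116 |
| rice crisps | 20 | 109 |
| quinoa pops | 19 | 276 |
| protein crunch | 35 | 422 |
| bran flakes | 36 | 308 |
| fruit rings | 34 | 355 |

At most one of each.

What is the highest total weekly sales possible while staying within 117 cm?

1306

Ranking by ratio (weekly sales/cm): quinoa pops 14.53, choco pillows 14.40, protein crunch 12.06.
Taking the top-ratio products first gives barley squares + choco pillows + rice crisps + quinoa pops + protein crunch for 1204 (105 cm).
Replace choco pillows and rice crisps with fruit rings: the trade gains 102 net, giving 1306 at 109 cm.
Runner-up barley squares + quinoa pops + protein crunch + bran flakes tops out at 1259.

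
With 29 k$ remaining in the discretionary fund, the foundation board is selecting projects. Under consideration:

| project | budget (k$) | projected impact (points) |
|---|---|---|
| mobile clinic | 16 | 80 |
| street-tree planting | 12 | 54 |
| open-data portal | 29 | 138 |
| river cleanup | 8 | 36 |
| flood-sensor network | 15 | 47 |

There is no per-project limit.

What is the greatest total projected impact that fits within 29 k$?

Density check — mobile clinic 5.00, open-data portal 4.76, street-tree planting 4.50, river cleanup 4.50 are the best per k$.
The ratio heuristic lands on mobile clinic + street-tree planting (134) but leaves 1 k$ idle.
Dropping mobile clinic and street-tree planting frees 28 k$; slotting in open-data portal (29 k$) lifts the total to 138 at 29 k$.
Every other selection either busts 29 k$ or fails to beat 138.

138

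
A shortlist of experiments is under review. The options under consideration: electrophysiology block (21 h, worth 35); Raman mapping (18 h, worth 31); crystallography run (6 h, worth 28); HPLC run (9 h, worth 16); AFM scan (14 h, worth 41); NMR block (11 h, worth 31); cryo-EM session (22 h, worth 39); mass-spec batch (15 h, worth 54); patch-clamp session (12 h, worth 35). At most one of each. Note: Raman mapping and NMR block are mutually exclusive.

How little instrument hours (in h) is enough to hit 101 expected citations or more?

32

Need the lightest bundle worth ≥ 101.
Taking crystallography run + NMR block + mass-spec batch gives 113 (≥ 101) for 32 h.
Below 32 h the best achievable stays under 101.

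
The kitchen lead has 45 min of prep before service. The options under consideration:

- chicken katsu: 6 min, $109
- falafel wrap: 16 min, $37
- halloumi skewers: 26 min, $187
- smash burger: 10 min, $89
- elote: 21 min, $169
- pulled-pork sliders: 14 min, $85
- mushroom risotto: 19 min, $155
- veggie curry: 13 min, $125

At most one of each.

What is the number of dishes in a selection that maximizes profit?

3

Best achievable profit is 421.
One optimal bundle: chicken katsu + halloumi skewers + veggie curry (45 min).
Any selection reaching 421 contains exactly 3 dishes.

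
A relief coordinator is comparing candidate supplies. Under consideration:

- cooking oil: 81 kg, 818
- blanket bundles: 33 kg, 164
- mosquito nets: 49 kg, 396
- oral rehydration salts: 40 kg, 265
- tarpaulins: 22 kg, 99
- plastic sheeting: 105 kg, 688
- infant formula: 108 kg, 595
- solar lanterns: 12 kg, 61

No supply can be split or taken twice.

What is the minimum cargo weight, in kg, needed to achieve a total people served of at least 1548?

192

Need the lightest bundle worth ≥ 1548.
cooking oil + mosquito nets + oral rehydration salts + tarpaulins: 1578 people served at 192 kg.
No combination under 192 kg hits 1548.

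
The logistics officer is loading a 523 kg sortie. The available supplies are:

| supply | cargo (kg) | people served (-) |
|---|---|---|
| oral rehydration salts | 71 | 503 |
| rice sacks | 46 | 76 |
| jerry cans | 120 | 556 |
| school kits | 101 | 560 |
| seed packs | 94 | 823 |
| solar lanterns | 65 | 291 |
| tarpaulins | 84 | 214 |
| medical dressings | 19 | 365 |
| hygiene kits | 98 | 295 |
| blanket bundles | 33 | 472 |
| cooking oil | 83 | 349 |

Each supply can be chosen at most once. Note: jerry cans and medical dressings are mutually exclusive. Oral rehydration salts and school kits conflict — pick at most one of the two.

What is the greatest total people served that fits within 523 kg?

Oral rehydration salts + rice sacks + seed packs + solar lanterns + medical dressings + hygiene kits + blanket bundles + cooking oil uses 509 of the 523 kg and totals 3174.
The closest alternative, school kits + seed packs + solar lanterns + medical dressings + hygiene kits + blanket bundles + cooking oil, reaches only 3155.

3174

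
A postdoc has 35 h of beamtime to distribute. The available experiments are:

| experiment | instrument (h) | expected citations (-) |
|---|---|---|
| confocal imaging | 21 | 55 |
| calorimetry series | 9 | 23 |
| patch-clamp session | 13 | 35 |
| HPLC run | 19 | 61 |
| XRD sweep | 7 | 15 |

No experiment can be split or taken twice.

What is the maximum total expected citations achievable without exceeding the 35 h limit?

Greedy by ratio would take patch-clamp session + HPLC run: 32 h used, total 96.
The 13 h tied up in patch-clamp session is better spent on calorimetry series + XRD sweep — total rises to 99 (35 h).

99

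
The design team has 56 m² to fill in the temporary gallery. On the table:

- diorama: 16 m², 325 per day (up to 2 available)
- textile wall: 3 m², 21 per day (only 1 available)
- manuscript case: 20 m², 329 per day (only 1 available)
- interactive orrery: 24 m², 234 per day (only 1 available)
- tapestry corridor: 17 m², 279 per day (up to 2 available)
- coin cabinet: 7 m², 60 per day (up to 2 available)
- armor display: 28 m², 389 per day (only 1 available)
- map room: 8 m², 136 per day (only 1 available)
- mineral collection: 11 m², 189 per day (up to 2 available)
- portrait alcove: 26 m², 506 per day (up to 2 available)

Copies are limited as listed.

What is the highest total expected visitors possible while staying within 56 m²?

Ranking by ratio (expected visitors/m²): diorama 20.31, portrait alcove 19.46, mineral collection 17.18.
A density-first pass picks 2×diorama + 2×mineral collection — 1028 at 54 m².
Dropping diorama and mineral collection frees 27 m²; slotting in textile wall + portrait alcove (29 m²) lifts the total to 1041 at 56 m².
No other feasible combination exceeds 1041.

1041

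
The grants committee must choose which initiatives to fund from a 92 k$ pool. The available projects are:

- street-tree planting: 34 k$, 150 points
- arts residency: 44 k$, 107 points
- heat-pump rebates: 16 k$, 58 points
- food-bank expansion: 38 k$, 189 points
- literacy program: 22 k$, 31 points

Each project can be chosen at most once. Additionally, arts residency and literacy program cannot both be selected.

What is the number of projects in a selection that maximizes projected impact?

Best achievable projected impact is 397.
street-tree planting + heat-pump rebates + food-bank expansion hits 397 at 88 k$.
Any selection reaching 397 contains exactly 3 projects.

3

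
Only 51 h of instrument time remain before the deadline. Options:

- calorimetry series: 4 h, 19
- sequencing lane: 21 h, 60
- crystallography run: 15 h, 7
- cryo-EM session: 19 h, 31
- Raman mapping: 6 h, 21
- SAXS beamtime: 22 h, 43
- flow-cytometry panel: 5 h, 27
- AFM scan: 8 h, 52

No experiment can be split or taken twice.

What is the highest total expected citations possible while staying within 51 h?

179

The ratio ordering already packs tightly: calorimetry series + sequencing lane + Raman mapping + flow-cytometry panel + AFM scan, 44 h, 179.
No other feasible combination exceeds 179.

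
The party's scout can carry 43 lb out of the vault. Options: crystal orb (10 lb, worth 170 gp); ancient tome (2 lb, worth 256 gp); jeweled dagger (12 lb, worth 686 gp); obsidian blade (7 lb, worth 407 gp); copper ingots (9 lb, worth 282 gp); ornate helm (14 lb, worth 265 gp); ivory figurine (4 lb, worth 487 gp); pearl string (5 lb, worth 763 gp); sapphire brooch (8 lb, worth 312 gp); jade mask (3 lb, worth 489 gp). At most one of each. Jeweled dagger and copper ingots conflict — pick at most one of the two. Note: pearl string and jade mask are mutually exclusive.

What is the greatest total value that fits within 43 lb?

2911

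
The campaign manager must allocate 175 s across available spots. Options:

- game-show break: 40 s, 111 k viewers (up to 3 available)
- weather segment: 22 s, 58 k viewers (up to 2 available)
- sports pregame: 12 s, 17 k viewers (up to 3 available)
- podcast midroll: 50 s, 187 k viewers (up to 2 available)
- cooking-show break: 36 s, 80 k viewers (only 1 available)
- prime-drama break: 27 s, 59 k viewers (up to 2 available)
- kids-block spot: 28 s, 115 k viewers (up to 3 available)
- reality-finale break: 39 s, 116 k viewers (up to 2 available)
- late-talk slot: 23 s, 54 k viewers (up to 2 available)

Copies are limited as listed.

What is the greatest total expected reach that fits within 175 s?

648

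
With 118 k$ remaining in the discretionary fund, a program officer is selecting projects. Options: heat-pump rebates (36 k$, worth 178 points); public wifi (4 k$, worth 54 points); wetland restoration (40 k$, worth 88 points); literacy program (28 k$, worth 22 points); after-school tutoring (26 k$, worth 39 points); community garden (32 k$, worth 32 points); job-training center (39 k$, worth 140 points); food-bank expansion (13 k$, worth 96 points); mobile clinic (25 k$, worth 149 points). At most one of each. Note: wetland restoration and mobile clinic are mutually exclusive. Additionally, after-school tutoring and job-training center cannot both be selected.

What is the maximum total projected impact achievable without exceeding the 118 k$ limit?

617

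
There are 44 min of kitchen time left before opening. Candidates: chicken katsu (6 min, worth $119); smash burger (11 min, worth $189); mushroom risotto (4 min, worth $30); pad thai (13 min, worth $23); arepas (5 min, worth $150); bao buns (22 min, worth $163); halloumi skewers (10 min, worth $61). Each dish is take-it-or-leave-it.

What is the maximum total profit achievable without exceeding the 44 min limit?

621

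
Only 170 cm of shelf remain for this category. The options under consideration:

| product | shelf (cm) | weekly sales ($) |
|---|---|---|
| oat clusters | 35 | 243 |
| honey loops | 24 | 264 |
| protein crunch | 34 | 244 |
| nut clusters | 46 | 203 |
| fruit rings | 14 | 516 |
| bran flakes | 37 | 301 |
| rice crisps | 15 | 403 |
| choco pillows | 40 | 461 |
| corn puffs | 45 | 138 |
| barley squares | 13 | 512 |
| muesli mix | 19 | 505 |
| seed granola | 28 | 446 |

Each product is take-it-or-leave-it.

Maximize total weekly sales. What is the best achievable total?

3144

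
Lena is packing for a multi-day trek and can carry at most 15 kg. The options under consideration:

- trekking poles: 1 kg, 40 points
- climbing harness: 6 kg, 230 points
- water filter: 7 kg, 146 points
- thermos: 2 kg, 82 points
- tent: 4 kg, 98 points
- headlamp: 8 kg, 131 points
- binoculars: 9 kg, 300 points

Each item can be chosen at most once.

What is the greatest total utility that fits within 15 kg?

530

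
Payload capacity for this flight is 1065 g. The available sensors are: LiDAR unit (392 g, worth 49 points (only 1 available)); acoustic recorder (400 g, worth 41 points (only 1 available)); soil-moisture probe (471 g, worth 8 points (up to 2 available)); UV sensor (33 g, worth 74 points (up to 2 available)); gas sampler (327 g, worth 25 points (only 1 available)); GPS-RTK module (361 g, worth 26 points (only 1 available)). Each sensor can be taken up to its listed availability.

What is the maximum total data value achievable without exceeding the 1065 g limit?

The ratio ordering already packs tightly: LiDAR unit + acoustic recorder + 2×UV sensor, 858 g, 238.

238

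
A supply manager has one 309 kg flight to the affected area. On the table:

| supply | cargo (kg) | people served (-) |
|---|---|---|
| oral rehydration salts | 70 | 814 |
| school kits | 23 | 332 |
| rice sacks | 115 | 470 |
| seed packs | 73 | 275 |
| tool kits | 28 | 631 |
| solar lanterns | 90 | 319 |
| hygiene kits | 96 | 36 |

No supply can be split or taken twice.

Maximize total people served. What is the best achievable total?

2522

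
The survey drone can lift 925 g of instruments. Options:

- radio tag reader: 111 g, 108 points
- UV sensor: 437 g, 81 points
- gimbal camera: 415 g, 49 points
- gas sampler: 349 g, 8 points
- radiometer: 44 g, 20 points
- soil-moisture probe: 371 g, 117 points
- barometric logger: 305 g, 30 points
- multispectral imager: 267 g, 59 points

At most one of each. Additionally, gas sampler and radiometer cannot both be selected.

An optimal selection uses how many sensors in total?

The maximum data value within 925 g is 306.
For example radio tag reader + UV sensor + soil-moisture probe achieves it, using 919 g.
Every optimal selection uses 3 sensors.

3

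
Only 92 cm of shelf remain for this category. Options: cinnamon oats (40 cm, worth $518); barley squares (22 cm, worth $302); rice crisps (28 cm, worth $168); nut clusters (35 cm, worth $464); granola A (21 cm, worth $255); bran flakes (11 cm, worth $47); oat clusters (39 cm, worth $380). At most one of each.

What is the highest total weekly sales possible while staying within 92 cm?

1075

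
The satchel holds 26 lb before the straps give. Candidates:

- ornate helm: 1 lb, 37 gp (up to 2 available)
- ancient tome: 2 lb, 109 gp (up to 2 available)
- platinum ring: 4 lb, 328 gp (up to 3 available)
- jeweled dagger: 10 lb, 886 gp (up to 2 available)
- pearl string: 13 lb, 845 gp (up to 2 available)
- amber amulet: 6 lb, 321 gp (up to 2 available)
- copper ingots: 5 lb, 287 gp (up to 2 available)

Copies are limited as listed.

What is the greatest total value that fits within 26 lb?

Ancient tome + platinum ring + 2×jeweled dagger uses 26 of the 26 lb and totals 2209.
No other feasible combination exceeds 2209.

2209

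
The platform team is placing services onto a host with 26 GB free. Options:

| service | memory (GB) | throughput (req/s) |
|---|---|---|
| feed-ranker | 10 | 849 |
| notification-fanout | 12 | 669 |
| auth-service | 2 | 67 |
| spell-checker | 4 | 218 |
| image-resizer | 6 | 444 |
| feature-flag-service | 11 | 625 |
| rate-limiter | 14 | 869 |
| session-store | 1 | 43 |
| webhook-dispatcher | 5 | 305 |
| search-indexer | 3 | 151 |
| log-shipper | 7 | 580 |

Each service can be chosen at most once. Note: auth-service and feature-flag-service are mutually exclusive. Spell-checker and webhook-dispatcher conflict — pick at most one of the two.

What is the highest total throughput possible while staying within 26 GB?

Density check — feed-ranker 84.90, log-shipper 82.86, image-resizer 74.00 are the best per GB.
The ratio ordering already packs tightly: feed-ranker + image-resizer + search-indexer + log-shipper, 26 GB, 2024.
Nothing else feasible within 26 GB beats 2024.

2024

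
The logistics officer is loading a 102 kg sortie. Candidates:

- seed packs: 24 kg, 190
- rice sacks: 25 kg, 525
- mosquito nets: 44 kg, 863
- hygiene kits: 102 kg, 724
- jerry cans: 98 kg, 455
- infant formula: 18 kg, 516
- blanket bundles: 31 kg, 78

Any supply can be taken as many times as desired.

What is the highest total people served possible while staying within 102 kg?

Density check — infant formula 28.67, rice sacks 21.00, mosquito nets 19.61, seed packs 7.92 are the best per kg.
A density-first pass picks 5×infant formula — 2580 at 90 kg.
The 18 kg tied up in infant formula is better spent on rice sacks — total rises to 2589 (97 kg).
No other feasible combination exceeds 2589.

2589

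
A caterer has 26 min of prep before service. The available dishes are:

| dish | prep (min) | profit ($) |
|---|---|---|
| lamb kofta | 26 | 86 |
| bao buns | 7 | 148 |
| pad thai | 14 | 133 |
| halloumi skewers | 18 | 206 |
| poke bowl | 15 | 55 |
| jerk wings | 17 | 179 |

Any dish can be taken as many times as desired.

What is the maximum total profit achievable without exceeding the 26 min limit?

444

Density check — bao buns 21.14, halloumi skewers 11.44, jerk wings 10.53, pad thai 9.50 are the best per min.
The ratio ordering already packs tightly: 3×bao buns, 21 min, 444.
No other feasible combination exceeds 444.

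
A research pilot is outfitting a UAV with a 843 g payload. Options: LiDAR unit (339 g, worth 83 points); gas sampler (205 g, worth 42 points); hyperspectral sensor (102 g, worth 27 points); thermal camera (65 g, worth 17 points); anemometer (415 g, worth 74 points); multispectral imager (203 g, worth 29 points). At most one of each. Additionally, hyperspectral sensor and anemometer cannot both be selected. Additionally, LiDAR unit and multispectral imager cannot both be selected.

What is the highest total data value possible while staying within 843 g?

174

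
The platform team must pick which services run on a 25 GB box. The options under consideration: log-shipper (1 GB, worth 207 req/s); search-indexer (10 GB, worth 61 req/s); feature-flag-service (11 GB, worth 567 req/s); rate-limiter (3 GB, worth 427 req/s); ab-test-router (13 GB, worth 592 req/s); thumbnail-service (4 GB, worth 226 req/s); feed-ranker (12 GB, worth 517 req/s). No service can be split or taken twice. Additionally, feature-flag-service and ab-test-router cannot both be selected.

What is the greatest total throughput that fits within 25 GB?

1452

Density check — log-shipper 207.00, rate-limiter 142.33, thumbnail-service 56.50, feature-flag-service 51.55 are the best per GB.
A density-first pass picks log-shipper + feature-flag-service + rate-limiter + thumbnail-service — 1427 at 19 GB.
Replace feature-flag-service with ab-test-router: the trade gains 25 net, giving 1452 at 21 GB.
Nothing else feasible within 25 GB beats 1452.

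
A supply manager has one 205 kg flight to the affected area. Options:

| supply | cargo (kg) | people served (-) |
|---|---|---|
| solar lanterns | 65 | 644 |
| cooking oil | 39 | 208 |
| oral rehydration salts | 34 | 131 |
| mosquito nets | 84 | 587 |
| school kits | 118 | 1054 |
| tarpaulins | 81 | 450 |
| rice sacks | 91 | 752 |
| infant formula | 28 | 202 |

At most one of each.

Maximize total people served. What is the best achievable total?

Solar lanterns + school kits uses 183 of the 205 kg and totals 1698.
An exhaustive check of the 256 subsets confirms 1698.

1698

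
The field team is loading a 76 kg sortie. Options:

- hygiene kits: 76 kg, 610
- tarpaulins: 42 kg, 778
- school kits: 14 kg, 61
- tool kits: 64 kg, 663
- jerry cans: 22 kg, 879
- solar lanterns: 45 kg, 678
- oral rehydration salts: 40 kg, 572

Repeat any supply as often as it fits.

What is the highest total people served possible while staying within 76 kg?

The ratio ordering already packs tightly: 3×jerry cans, 66 kg, 2637.
Every other selection either busts 76 kg or fails to beat 2637.

2637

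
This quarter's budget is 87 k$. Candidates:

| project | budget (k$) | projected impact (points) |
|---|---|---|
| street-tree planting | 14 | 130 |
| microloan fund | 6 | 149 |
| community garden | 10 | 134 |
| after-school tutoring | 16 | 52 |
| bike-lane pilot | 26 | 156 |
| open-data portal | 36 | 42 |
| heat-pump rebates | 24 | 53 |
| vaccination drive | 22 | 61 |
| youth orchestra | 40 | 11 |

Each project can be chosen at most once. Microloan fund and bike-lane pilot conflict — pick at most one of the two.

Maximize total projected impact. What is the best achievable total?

Taking street-tree planting + microloan fund + community garden + heat-pump rebates + vaccination drive: 76 k$ used, 527 in projected impact.
Next best is street-tree planting + microloan fund + community garden + after-school tutoring + vaccination drive at 526 (68 k$) — short by 1.

527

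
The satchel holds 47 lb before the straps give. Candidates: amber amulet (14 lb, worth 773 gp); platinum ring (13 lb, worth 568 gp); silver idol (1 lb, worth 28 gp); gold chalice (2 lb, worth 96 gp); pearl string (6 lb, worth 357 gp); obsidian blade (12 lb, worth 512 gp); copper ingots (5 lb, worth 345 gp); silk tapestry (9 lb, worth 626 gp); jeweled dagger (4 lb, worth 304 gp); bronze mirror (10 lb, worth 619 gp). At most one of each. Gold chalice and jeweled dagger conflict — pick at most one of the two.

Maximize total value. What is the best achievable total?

2844

By value per lb: jeweled dagger 76.00, silk tapestry 69.56, copper ingots 69.00 lead.
Amber amulet + silver idol + gold chalice + pearl string + copper ingots + silk tapestry + bronze mirror uses 47 of the 47 lb and totals 2844.
An exhaustive check of the 1024 subsets confirms 2844.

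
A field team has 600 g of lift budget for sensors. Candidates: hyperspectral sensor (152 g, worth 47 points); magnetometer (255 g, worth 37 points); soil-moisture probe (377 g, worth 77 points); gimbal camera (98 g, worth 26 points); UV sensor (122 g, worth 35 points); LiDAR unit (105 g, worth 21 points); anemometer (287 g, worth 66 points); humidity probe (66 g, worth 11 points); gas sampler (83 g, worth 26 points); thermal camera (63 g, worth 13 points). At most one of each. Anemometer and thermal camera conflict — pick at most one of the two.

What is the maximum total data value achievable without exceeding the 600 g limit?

158

By data value per g: gas sampler 0.31, hyperspectral sensor 0.31, UV sensor 0.29 lead.
Best packing: hyperspectral sensor + gimbal camera + UV sensor + humidity probe + gas sampler + thermal camera — 584 g, 158 total.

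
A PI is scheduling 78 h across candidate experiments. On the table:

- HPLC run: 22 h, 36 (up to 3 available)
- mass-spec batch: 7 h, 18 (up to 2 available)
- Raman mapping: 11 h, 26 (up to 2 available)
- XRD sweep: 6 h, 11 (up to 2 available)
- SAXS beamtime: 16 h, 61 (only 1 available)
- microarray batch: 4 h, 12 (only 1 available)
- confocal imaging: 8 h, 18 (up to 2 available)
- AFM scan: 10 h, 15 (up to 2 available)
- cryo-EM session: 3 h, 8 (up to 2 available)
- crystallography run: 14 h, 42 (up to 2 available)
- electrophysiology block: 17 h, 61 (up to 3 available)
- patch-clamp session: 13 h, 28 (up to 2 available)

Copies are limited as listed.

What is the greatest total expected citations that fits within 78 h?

274

Ranking by ratio (expected citations/h): SAXS beamtime 3.81, electrophysiology block 3.59, microarray batch 3.00.
Taking the top-ratio experiments first gives SAXS beamtime + microarray batch + 2×cryo-EM session + 3×electrophysiology block for 272 (77 h).
The 6 h tied up in 2×cryo-EM session is better spent on mass-spec batch — total rises to 274 (78 h).
That's the maximum — no swap from here does better than 274.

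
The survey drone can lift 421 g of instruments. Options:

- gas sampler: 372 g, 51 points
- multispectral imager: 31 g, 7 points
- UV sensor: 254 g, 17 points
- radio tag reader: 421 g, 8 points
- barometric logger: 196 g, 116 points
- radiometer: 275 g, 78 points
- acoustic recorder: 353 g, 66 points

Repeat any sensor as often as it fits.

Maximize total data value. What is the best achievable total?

232

Taking 2×barometric logger: 392 g used, 232 in data value.
The spare 29 g is too small for any remaining sensor, and no exchange beats 232.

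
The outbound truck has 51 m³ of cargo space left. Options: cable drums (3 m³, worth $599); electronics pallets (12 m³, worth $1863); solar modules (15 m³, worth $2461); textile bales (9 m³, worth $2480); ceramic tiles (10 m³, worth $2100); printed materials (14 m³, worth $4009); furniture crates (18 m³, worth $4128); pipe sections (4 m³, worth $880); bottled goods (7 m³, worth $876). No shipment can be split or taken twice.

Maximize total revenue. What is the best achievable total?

12717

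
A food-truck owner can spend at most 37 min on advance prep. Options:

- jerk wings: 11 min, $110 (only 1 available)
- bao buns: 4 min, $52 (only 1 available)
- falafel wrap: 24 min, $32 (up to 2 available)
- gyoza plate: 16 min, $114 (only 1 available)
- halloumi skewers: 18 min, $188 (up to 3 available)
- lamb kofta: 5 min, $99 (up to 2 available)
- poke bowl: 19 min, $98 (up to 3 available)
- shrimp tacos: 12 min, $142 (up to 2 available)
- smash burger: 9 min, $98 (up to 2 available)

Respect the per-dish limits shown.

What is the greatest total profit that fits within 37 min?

502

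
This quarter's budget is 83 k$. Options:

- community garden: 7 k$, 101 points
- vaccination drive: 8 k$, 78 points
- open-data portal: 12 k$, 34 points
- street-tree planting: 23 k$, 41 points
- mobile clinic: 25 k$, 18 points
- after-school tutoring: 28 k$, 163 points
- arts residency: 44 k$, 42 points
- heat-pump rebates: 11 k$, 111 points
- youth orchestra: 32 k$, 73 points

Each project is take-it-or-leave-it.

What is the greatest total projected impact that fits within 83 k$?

Density check — community garden 14.43, heat-pump rebates 10.09, vaccination drive 9.75 are the best per k$.
Taking the top-ratio projects first gives community garden + vaccination drive + open-data portal + after-school tutoring + heat-pump rebates for 487 (66 k$).
Dropping open-data portal frees 12 k$; slotting in street-tree planting (23 k$) lifts the total to 494 at 77 k$.

494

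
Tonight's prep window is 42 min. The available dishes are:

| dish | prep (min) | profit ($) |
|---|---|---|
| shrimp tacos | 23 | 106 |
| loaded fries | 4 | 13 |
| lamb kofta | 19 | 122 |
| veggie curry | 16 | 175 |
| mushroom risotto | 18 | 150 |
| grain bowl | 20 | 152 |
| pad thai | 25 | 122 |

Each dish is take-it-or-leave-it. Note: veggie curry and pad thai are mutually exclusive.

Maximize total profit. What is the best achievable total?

340

Density check — veggie curry 10.94, mushroom risotto 8.33, grain bowl 7.60 are the best per min.
Greedy by ratio would take loaded fries + veggie curry + mushroom risotto: 38 min used, total 338.
Replace mushroom risotto with grain bowl: the trade gains 2 net, giving 340 at 40 min.
The closest alternative, loaded fries + veggie curry + mushroom risotto, reaches only 338.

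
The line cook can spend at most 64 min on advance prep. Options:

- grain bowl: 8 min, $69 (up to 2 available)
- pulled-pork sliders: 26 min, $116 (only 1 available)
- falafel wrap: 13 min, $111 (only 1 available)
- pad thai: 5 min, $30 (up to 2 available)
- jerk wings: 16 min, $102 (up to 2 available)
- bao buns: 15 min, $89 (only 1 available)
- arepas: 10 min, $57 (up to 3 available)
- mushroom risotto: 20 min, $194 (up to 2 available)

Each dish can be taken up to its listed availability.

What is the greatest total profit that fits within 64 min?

568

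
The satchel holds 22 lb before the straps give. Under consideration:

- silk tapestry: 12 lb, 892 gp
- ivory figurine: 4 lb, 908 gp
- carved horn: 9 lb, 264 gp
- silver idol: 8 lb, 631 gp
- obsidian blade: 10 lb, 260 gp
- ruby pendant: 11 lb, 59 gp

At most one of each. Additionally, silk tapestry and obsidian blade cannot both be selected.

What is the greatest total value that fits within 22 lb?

1803

Ranking by ratio (value/lb): ivory figurine 227.00, silver idol 78.88, silk tapestry 74.33, carved horn 29.33.
Best packing: ivory figurine + carved horn + silver idol — 21 lb, 1803 total.
Every other selection either busts 22 lb or breaks a pairing rule or fails to beat 1803.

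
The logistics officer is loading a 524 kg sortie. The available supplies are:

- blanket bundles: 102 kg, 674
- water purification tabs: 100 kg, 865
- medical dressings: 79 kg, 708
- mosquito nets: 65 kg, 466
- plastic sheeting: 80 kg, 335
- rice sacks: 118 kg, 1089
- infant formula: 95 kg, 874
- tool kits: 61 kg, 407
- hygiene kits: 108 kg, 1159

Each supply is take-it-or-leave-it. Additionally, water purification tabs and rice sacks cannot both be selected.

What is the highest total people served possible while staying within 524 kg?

4504

Density check — hygiene kits 10.73, rice sacks 9.23, infant formula 9.20, medical dressings 8.96 are the best per kg.
Best packing: blanket bundles + medical dressings + rice sacks + infant formula + hygiene kits — 502 kg, 4504 total.
The closest alternative, water purification tabs + medical dressings + mosquito nets + infant formula + tool kits + hygiene kits, reaches only 4479.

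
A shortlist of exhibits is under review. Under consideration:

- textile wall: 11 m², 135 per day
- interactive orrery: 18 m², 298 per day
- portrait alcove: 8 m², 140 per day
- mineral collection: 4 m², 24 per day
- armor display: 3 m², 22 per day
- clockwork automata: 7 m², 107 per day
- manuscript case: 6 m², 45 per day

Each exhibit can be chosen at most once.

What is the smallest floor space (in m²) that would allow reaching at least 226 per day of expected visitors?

Look for the lowest-floor combination reaching 226.
Taking portrait alcove + clockwork automata gives 247 (≥ 226) for 15 m².
Any bundle with less than 15 m² falls short of 226.

15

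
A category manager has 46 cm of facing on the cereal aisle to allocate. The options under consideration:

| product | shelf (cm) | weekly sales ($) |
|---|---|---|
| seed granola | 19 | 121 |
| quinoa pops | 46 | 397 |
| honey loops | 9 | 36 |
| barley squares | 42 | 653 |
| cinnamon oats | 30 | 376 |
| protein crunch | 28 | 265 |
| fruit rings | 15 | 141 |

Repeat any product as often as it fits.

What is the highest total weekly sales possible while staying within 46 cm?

Ranking by ratio (weekly sales/cm): barley squares 15.55, cinnamon oats 12.53, protein crunch 9.46, fruit rings 9.40.
Barley squares uses 42 of the 46 cm and totals 653.

653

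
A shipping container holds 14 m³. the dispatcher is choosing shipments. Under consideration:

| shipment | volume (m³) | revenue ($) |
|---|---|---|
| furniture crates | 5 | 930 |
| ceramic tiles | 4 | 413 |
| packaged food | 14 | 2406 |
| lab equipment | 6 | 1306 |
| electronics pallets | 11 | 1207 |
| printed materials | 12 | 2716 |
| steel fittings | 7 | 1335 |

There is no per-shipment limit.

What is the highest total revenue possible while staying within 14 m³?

Density check — printed materials 226.33, lab equipment 217.67, steel fittings 190.71 are the best per m³.
Printed materials uses 12 of the 14 m³ and totals 2716.

2716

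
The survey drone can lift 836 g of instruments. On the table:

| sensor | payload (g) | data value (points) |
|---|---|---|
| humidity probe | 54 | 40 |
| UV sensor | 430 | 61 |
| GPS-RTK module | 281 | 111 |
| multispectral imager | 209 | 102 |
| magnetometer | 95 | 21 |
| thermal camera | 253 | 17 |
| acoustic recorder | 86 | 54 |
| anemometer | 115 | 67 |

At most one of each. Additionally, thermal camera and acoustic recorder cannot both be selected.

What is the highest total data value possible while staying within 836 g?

The ratio ordering already packs tightly: humidity probe + GPS-RTK module + multispectral imager + acoustic recorder + anemometer, 745 g, 374.
The spare 91 g is too small for any remaining sensor, and no feasible exchange beats 374.

374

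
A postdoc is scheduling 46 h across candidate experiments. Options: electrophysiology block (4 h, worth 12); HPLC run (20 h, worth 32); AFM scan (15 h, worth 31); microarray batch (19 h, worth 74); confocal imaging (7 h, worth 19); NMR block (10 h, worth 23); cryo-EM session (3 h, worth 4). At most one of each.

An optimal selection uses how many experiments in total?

Optimal total is 136.
electrophysiology block + AFM scan + microarray batch + confocal imaging hits 136 at 45 h.
Any selection reaching 136 contains exactly 4 experiments.

4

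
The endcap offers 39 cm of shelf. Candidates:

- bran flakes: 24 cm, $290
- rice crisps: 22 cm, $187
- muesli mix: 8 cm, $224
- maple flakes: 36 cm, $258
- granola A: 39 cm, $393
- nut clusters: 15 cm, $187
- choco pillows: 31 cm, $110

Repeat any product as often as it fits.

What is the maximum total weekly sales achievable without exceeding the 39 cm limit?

Best packing: 4×muesli mix — 32 cm, 896 total.
Nothing else within 39 cm beats 896.

896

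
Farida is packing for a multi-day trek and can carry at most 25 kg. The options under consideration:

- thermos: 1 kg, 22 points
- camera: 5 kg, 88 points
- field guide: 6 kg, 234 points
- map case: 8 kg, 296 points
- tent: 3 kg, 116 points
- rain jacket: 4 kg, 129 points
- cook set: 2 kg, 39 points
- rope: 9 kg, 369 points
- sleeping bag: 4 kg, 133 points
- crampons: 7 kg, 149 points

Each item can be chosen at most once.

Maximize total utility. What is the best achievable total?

938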